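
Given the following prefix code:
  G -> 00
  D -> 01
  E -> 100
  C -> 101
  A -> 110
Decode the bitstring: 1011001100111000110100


Decoding step by step:
Bits 101 -> C
Bits 100 -> E
Bits 110 -> A
Bits 01 -> D
Bits 110 -> A
Bits 00 -> G
Bits 110 -> A
Bits 100 -> E


Decoded message: CEADAGAE


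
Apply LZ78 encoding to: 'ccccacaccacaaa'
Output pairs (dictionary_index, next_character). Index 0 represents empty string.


LZ78 encoding steps:
Dictionary: {0: ''}
Step 1: w='' (idx 0), next='c' -> output (0, 'c'), add 'c' as idx 1
Step 2: w='c' (idx 1), next='c' -> output (1, 'c'), add 'cc' as idx 2
Step 3: w='c' (idx 1), next='a' -> output (1, 'a'), add 'ca' as idx 3
Step 4: w='ca' (idx 3), next='c' -> output (3, 'c'), add 'cac' as idx 4
Step 5: w='cac' (idx 4), next='a' -> output (4, 'a'), add 'caca' as idx 5
Step 6: w='' (idx 0), next='a' -> output (0, 'a'), add 'a' as idx 6
Step 7: w='a' (idx 6), end of input -> output (6, '')


Encoded: [(0, 'c'), (1, 'c'), (1, 'a'), (3, 'c'), (4, 'a'), (0, 'a'), (6, '')]


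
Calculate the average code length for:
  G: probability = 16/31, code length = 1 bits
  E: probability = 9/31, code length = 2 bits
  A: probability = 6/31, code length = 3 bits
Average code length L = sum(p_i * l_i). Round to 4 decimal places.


Weighted contributions p_i * l_i:
  G: (16/31) * 1 = 16/31
  E: (9/31) * 2 = 18/31
  A: (6/31) * 3 = 18/31
Sum = (16 + 18 + 18)/31 = 52/31

L = 52/31 = 1.6774 bits/symbol


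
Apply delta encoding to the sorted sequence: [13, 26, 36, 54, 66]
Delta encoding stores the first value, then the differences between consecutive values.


First value: 13
Deltas:
  26 - 13 = 13
  36 - 26 = 10
  54 - 36 = 18
  66 - 54 = 12


Delta encoded: [13, 13, 10, 18, 12]


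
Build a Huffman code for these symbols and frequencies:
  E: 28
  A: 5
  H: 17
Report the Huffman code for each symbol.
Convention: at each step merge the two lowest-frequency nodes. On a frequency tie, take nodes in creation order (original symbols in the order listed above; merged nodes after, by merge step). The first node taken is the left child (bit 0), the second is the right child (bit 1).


Huffman tree construction:
Step 1: Merge A(5) + H(17) = 22
Step 2: Merge (A+H)(22) + E(28) = 50
Read each symbol's code off the tree from the root (left child = 0, right child = 1).

Codes:
  E: 1 (length 1)
  A: 00 (length 2)
  H: 01 (length 2)
Average code length: 72/50 = 1.4400 bits/symbol


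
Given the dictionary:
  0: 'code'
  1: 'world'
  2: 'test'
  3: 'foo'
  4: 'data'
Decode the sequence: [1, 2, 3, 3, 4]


Look up each index in the dictionary:
  1 -> 'world'
  2 -> 'test'
  3 -> 'foo'
  3 -> 'foo'
  4 -> 'data'

Decoded: "world test foo foo data"


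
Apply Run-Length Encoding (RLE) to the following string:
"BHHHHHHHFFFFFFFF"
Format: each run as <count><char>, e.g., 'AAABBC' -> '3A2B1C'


Scanning runs left to right:
  i=0: run of 'B' x 1 -> '1B'
  i=1: run of 'H' x 7 -> '7H'
  i=8: run of 'F' x 8 -> '8F'

RLE = 1B7H8F


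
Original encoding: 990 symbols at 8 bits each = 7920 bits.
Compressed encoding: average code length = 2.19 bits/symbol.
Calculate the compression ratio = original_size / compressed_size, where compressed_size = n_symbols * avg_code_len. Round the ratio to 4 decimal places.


original_size = n_symbols * orig_bits = 990 * 8 = 7920 bits
compressed_size = n_symbols * avg_code_len = 990 * 2.19 = 2168.1 bits
ratio = original_size / compressed_size = 7920 / 2168.1 = 3.653

Compression ratio = 3.653


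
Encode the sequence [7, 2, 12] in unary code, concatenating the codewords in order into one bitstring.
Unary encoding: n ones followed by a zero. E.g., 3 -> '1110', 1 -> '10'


Encode each number as n ones followed by a terminating 0:
  7 -> 11111110 (8 bits)
  2 -> 110 (3 bits)
  12 -> 1111111111110 (13 bits)
Total length = 8 + 3 + 13 = 24 bits.

Unary([7, 2, 12]) = 111111101101111111111110 (24 bits)


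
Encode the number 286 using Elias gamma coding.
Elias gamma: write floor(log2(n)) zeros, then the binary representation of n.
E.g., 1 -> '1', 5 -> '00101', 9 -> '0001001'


num_bits = floor(log2(286)) + 1 = 9
leading_zeros = num_bits - 1 = 8
binary(286) = 100011110

Elias gamma(286) = '00000000' + '100011110' = 00000000100011110 (17 bits)


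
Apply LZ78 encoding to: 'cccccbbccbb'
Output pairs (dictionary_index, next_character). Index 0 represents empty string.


LZ78 encoding steps:
Dictionary: {0: ''}
Step 1: w='' (idx 0), next='c' -> output (0, 'c'), add 'c' as idx 1
Step 2: w='c' (idx 1), next='c' -> output (1, 'c'), add 'cc' as idx 2
Step 3: w='cc' (idx 2), next='b' -> output (2, 'b'), add 'ccb' as idx 3
Step 4: w='' (idx 0), next='b' -> output (0, 'b'), add 'b' as idx 4
Step 5: w='ccb' (idx 3), next='b' -> output (3, 'b'), add 'ccbb' as idx 5


Encoded: [(0, 'c'), (1, 'c'), (2, 'b'), (0, 'b'), (3, 'b')]


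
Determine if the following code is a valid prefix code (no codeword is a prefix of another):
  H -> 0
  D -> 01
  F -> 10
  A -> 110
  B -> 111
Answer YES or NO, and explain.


Checking each pair (does one codeword prefix another?):
  H='0' vs D='01': prefix -- VIOLATION

NO -- this is NOT a valid prefix code. H (0) is a prefix of D (01).


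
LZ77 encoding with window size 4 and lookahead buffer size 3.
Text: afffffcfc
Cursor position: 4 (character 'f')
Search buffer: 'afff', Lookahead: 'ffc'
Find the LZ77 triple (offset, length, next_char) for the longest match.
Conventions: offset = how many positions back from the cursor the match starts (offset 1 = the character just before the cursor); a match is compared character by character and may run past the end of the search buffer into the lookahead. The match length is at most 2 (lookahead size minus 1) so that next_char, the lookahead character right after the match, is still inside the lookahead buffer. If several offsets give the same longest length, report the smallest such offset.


Try each offset into the search buffer:
  offset=1 (pos 3, char 'f'): match length 2
  offset=2 (pos 2, char 'f'): match length 2
  offset=3 (pos 1, char 'f'): match length 2
  offset=4 (pos 0, char 'a'): match length 0
Longest match has length 2, found at offsets 1, 2, 3; take the smallest, offset 1.
next_char = character at position 4 + 2 = 6 -> 'c'

Best match: offset=1, length=2 (matching 'ff' starting at position 3)
LZ77 triple: (1, 2, 'c')


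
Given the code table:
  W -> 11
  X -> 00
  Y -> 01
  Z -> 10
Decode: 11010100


Decoding:
11 -> W
01 -> Y
01 -> Y
00 -> X


Result: WYYX


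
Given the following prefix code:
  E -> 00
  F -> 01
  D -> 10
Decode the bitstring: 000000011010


Decoding step by step:
Bits 00 -> E
Bits 00 -> E
Bits 00 -> E
Bits 01 -> F
Bits 10 -> D
Bits 10 -> D


Decoded message: EEEFDD


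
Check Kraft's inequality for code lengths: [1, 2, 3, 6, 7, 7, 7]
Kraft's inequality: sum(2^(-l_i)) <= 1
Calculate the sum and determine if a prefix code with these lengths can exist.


Sum = 2^(-1) + 2^(-2) + 2^(-3) + 2^(-6) + 2^(-7) + 2^(-7) + 2^(-7)
    = 0.5 + 0.25 + 0.125 + 0.015625 + 0.0078125 + 0.0078125 + 0.0078125
    = 117/128 = 0.9140625
Since 0.9140625 <= 1, Kraft's inequality IS satisfied.
A prefix code with these lengths CAN exist.

Kraft sum = 0.9140625. Satisfied.


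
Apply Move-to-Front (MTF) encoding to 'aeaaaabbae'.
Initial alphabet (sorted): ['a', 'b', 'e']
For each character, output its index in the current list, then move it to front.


MTF encoding:
'a': index 0 in ['a', 'b', 'e'] -> ['a', 'b', 'e']
'e': index 2 in ['a', 'b', 'e'] -> ['e', 'a', 'b']
'a': index 1 in ['e', 'a', 'b'] -> ['a', 'e', 'b']
'a': index 0 in ['a', 'e', 'b'] -> ['a', 'e', 'b']
'a': index 0 in ['a', 'e', 'b'] -> ['a', 'e', 'b']
'a': index 0 in ['a', 'e', 'b'] -> ['a', 'e', 'b']
'b': index 2 in ['a', 'e', 'b'] -> ['b', 'a', 'e']
'b': index 0 in ['b', 'a', 'e'] -> ['b', 'a', 'e']
'a': index 1 in ['b', 'a', 'e'] -> ['a', 'b', 'e']
'e': index 2 in ['a', 'b', 'e'] -> ['e', 'a', 'b']


Output: [0, 2, 1, 0, 0, 0, 2, 0, 1, 2]


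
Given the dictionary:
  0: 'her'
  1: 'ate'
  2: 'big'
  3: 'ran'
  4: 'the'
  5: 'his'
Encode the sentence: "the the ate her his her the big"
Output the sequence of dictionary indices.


Look up each word in the dictionary:
  'the' -> 4
  'the' -> 4
  'ate' -> 1
  'her' -> 0
  'his' -> 5
  'her' -> 0
  'the' -> 4
  'big' -> 2

Encoded: [4, 4, 1, 0, 5, 0, 4, 2]


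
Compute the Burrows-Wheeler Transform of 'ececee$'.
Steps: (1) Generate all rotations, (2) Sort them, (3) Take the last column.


Rotations (sorted):
  0: $ececee -> last char: e
  1: cecee$e -> last char: e
  2: cee$ece -> last char: e
  3: e$ecece -> last char: e
  4: ececee$ -> last char: $
  5: ecee$ec -> last char: c
  6: ee$ecec -> last char: c


BWT = eeee$cc


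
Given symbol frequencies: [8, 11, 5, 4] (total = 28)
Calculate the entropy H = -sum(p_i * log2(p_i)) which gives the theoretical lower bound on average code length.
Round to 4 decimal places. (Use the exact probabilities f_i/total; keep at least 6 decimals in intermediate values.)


Per-symbol terms -p_i * log2(p_i) with p_i = f_i/28:
  p = 8/28 = 0.285714: log2(p) = -1.807355, -p*log2(p) = 0.516387
  p = 11/28 = 0.392857: log2(p) = -1.347923, -p*log2(p) = 0.529541
  p = 5/28 = 0.178571: log2(p) = -2.485427, -p*log2(p) = 0.443826
  p = 4/28 = 0.142857: log2(p) = -2.807355, -p*log2(p) = 0.401051
H = 0.516387 + 0.529541 + 0.443826 + 0.401051 = 1.890805

H = 1.8908 bits/symbol


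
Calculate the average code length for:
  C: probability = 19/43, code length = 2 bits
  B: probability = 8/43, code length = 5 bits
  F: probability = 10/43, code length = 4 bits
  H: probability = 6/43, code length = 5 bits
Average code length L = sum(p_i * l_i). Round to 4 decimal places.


Weighted contributions p_i * l_i:
  C: (19/43) * 2 = 38/43
  B: (8/43) * 5 = 40/43
  F: (10/43) * 4 = 40/43
  H: (6/43) * 5 = 30/43
Sum = (38 + 40 + 40 + 30)/43 = 148/43

L = 148/43 = 3.4419 bits/symbol


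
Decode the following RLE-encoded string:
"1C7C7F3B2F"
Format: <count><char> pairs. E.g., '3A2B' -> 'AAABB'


Expanding each <count><char> pair:
  1C -> 'C'
  7C -> 'CCCCCCC'
  7F -> 'FFFFFFF'
  3B -> 'BBB'
  2F -> 'FF'

Decoded = CCCCCCCCFFFFFFFBBBFF


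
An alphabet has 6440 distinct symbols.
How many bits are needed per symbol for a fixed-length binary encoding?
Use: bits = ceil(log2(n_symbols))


log2(6440) = 12.6528
Bracket: 2^12 = 4096 < 6440 <= 2^13 = 8192
So ceil(log2(6440)) = 13

bits = ceil(log2(6440)) = ceil(12.6528) = 13 bits


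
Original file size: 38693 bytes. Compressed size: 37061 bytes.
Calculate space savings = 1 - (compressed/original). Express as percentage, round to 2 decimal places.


ratio = compressed/original = 37061/38693 = 0.957822
savings = 1 - ratio = 1 - 0.957822 = 0.042178
as a percentage: 0.042178 * 100 = 4.22%

Space savings = 1 - 37061/38693 = 4.22%


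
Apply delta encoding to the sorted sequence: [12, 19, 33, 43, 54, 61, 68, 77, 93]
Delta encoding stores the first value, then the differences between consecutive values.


First value: 12
Deltas:
  19 - 12 = 7
  33 - 19 = 14
  43 - 33 = 10
  54 - 43 = 11
  61 - 54 = 7
  68 - 61 = 7
  77 - 68 = 9
  93 - 77 = 16


Delta encoded: [12, 7, 14, 10, 11, 7, 7, 9, 16]


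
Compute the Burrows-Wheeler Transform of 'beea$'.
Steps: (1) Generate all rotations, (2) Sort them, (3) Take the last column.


Rotations (sorted):
  0: $beea -> last char: a
  1: a$bee -> last char: e
  2: beea$ -> last char: $
  3: ea$be -> last char: e
  4: eea$b -> last char: b


BWT = ae$eb


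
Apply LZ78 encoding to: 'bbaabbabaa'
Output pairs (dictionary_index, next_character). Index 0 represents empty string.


LZ78 encoding steps:
Dictionary: {0: ''}
Step 1: w='' (idx 0), next='b' -> output (0, 'b'), add 'b' as idx 1
Step 2: w='b' (idx 1), next='a' -> output (1, 'a'), add 'ba' as idx 2
Step 3: w='' (idx 0), next='a' -> output (0, 'a'), add 'a' as idx 3
Step 4: w='b' (idx 1), next='b' -> output (1, 'b'), add 'bb' as idx 4
Step 5: w='a' (idx 3), next='b' -> output (3, 'b'), add 'ab' as idx 5
Step 6: w='a' (idx 3), next='a' -> output (3, 'a'), add 'aa' as idx 6


Encoded: [(0, 'b'), (1, 'a'), (0, 'a'), (1, 'b'), (3, 'b'), (3, 'a')]


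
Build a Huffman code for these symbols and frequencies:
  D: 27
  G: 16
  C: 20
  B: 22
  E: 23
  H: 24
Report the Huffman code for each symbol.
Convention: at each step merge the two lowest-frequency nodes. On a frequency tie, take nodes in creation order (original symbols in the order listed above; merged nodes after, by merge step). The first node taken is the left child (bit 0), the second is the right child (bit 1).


Huffman tree construction:
Step 1: Merge G(16) + C(20) = 36
Step 2: Merge B(22) + E(23) = 45
Step 3: Merge H(24) + D(27) = 51
Step 4: Merge (G+C)(36) + (B+E)(45) = 81
Step 5: Merge (H+D)(51) + ((G+C)+(B+E))(81) = 132
Read each symbol's code off the tree from the root (left child = 0, right child = 1).

Codes:
  D: 01 (length 2)
  G: 100 (length 3)
  C: 101 (length 3)
  B: 110 (length 3)
  E: 111 (length 3)
  H: 00 (length 2)
Average code length: 345/132 = 2.6136 bits/symbol


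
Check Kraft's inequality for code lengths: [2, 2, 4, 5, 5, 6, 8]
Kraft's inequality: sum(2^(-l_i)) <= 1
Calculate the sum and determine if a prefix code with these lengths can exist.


Sum = 2^(-2) + 2^(-2) + 2^(-4) + 2^(-5) + 2^(-5) + 2^(-6) + 2^(-8)
    = 0.25 + 0.25 + 0.0625 + 0.03125 + 0.03125 + 0.015625 + 0.00390625
    = 165/256 = 0.64453125
Since 0.64453125 <= 1, Kraft's inequality IS satisfied.
A prefix code with these lengths CAN exist.

Kraft sum = 0.64453125. Satisfied.


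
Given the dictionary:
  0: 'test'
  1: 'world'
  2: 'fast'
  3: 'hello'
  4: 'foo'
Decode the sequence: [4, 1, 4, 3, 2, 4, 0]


Look up each index in the dictionary:
  4 -> 'foo'
  1 -> 'world'
  4 -> 'foo'
  3 -> 'hello'
  2 -> 'fast'
  4 -> 'foo'
  0 -> 'test'

Decoded: "foo world foo hello fast foo test"


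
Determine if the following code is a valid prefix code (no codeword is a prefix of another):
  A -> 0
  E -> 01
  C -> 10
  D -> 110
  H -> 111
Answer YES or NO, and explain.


Checking each pair (does one codeword prefix another?):
  A='0' vs E='01': prefix -- VIOLATION

NO -- this is NOT a valid prefix code. A (0) is a prefix of E (01).


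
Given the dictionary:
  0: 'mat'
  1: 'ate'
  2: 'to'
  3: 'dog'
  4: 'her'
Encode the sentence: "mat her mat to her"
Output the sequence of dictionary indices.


Look up each word in the dictionary:
  'mat' -> 0
  'her' -> 4
  'mat' -> 0
  'to' -> 2
  'her' -> 4

Encoded: [0, 4, 0, 2, 4]


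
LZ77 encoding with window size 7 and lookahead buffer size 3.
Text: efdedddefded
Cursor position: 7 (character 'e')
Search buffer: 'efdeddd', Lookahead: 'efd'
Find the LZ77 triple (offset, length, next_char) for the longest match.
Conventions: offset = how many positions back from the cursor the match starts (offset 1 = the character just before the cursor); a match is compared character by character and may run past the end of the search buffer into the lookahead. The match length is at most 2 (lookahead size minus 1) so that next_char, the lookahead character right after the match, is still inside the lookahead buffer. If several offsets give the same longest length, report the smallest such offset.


Try each offset into the search buffer:
  offset=1 (pos 6, char 'd'): match length 0
  offset=2 (pos 5, char 'd'): match length 0
  offset=3 (pos 4, char 'd'): match length 0
  offset=4 (pos 3, char 'e'): match length 1
  offset=5 (pos 2, char 'd'): match length 0
  offset=6 (pos 1, char 'f'): match length 0
  offset=7 (pos 0, char 'e'): match length 2
Longest match has length 2 at offset 7.
next_char = character at position 7 + 2 = 9 -> 'd'

Best match: offset=7, length=2 (matching 'ef' starting at position 0)
LZ77 triple: (7, 2, 'd')


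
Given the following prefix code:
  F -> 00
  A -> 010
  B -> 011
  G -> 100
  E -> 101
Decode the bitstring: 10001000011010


Decoding step by step:
Bits 100 -> G
Bits 010 -> A
Bits 00 -> F
Bits 011 -> B
Bits 010 -> A


Decoded message: GAFBA


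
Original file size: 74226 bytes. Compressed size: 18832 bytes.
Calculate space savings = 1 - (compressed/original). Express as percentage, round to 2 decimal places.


ratio = compressed/original = 18832/74226 = 0.253712
savings = 1 - ratio = 1 - 0.253712 = 0.746288
as a percentage: 0.746288 * 100 = 74.63%

Space savings = 1 - 18832/74226 = 74.63%


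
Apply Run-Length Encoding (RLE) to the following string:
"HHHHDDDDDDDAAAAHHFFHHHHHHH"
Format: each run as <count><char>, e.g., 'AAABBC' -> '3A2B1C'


Scanning runs left to right:
  i=0: run of 'H' x 4 -> '4H'
  i=4: run of 'D' x 7 -> '7D'
  i=11: run of 'A' x 4 -> '4A'
  i=15: run of 'H' x 2 -> '2H'
  i=17: run of 'F' x 2 -> '2F'
  i=19: run of 'H' x 7 -> '7H'

RLE = 4H7D4A2H2F7H


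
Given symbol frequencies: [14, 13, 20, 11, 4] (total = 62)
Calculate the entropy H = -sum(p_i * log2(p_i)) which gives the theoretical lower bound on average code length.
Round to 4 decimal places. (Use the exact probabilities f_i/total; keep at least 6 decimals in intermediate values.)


Per-symbol terms -p_i * log2(p_i) with p_i = f_i/62:
  p = 14/62 = 0.225806: log2(p) = -2.146841, -p*log2(p) = 0.484771
  p = 13/62 = 0.209677: log2(p) = -2.253757, -p*log2(p) = 0.472562
  p = 20/62 = 0.322581: log2(p) = -1.632268, -p*log2(p) = 0.526538
  p = 11/62 = 0.177419: log2(p) = -2.494765, -p*log2(p) = 0.442620
  p = 4/62 = 0.064516: log2(p) = -3.954196, -p*log2(p) = 0.255109
H = 0.484771 + 0.472562 + 0.526538 + 0.442620 + 0.255109 = 2.181600

H = 2.1816 bits/symbol


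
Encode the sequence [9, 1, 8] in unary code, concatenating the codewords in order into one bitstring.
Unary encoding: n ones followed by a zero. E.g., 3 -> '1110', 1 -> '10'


Encode each number as n ones followed by a terminating 0:
  9 -> 1111111110 (10 bits)
  1 -> 10 (2 bits)
  8 -> 111111110 (9 bits)
Total length = 10 + 2 + 9 = 21 bits.

Unary([9, 1, 8]) = 111111111010111111110 (21 bits)


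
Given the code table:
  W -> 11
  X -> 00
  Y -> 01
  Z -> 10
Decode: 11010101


Decoding:
11 -> W
01 -> Y
01 -> Y
01 -> Y


Result: WYYY


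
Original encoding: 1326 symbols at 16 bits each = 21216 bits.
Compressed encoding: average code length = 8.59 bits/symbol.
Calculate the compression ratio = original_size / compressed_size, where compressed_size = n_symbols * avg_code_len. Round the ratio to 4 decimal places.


original_size = n_symbols * orig_bits = 1326 * 16 = 21216 bits
compressed_size = n_symbols * avg_code_len = 1326 * 8.59 = 11390.34 bits
ratio = original_size / compressed_size = 21216 / 11390.34 = 1.8626

Compression ratio = 1.8626


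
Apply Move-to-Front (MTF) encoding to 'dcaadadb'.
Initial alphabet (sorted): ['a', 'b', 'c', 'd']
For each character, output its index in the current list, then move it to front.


MTF encoding:
'd': index 3 in ['a', 'b', 'c', 'd'] -> ['d', 'a', 'b', 'c']
'c': index 3 in ['d', 'a', 'b', 'c'] -> ['c', 'd', 'a', 'b']
'a': index 2 in ['c', 'd', 'a', 'b'] -> ['a', 'c', 'd', 'b']
'a': index 0 in ['a', 'c', 'd', 'b'] -> ['a', 'c', 'd', 'b']
'd': index 2 in ['a', 'c', 'd', 'b'] -> ['d', 'a', 'c', 'b']
'a': index 1 in ['d', 'a', 'c', 'b'] -> ['a', 'd', 'c', 'b']
'd': index 1 in ['a', 'd', 'c', 'b'] -> ['d', 'a', 'c', 'b']
'b': index 3 in ['d', 'a', 'c', 'b'] -> ['b', 'd', 'a', 'c']


Output: [3, 3, 2, 0, 2, 1, 1, 3]


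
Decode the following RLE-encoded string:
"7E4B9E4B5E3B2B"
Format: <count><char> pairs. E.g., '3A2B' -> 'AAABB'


Expanding each <count><char> pair:
  7E -> 'EEEEEEE'
  4B -> 'BBBB'
  9E -> 'EEEEEEEEE'
  4B -> 'BBBB'
  5E -> 'EEEEE'
  3B -> 'BBB'
  2B -> 'BB'

Decoded = EEEEEEEBBBBEEEEEEEEEBBBBEEEEEBBBBB


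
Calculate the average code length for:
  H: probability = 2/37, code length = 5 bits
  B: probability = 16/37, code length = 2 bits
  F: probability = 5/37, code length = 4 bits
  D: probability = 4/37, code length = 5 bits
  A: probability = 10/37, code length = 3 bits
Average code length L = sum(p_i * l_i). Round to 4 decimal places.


Weighted contributions p_i * l_i:
  H: (2/37) * 5 = 10/37
  B: (16/37) * 2 = 32/37
  F: (5/37) * 4 = 20/37
  D: (4/37) * 5 = 20/37
  A: (10/37) * 3 = 30/37
Sum = (10 + 32 + 20 + 20 + 30)/37 = 112/37

L = 112/37 = 3.0270 bits/symbol


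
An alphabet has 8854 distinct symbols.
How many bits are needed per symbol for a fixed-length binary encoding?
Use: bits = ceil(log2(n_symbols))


log2(8854) = 13.1121
Bracket: 2^13 = 8192 < 8854 <= 2^14 = 16384
So ceil(log2(8854)) = 14

bits = ceil(log2(8854)) = ceil(13.1121) = 14 bits


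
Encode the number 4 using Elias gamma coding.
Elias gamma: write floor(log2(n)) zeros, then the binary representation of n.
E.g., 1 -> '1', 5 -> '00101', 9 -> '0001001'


num_bits = floor(log2(4)) + 1 = 3
leading_zeros = num_bits - 1 = 2
binary(4) = 100

Elias gamma(4) = '00' + '100' = 00100 (5 bits)


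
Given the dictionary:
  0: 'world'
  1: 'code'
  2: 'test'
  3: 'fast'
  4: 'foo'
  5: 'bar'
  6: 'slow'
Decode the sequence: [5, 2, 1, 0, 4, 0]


Look up each index in the dictionary:
  5 -> 'bar'
  2 -> 'test'
  1 -> 'code'
  0 -> 'world'
  4 -> 'foo'
  0 -> 'world'

Decoded: "bar test code world foo world"


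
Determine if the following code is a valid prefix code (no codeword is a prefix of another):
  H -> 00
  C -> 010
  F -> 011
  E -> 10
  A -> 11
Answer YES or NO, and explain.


Checking each pair (does one codeword prefix another?):
  H='00' vs C='010': no prefix
  H='00' vs F='011': no prefix
  H='00' vs E='10': no prefix
  H='00' vs A='11': no prefix
  C='010' vs H='00': no prefix
  C='010' vs F='011': no prefix
  C='010' vs E='10': no prefix
  C='010' vs A='11': no prefix
  F='011' vs H='00': no prefix
  F='011' vs C='010': no prefix
  F='011' vs E='10': no prefix
  F='011' vs A='11': no prefix
  E='10' vs H='00': no prefix
  E='10' vs C='010': no prefix
  E='10' vs F='011': no prefix
  E='10' vs A='11': no prefix
  A='11' vs H='00': no prefix
  A='11' vs C='010': no prefix
  A='11' vs F='011': no prefix
  A='11' vs E='10': no prefix
No violation found over all pairs.

YES -- this is a valid prefix code. No codeword is a prefix of any other codeword.


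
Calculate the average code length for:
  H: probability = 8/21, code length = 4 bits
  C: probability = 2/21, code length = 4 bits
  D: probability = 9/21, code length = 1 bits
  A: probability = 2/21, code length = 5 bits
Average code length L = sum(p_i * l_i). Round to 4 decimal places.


Weighted contributions p_i * l_i:
  H: (8/21) * 4 = 32/21
  C: (2/21) * 4 = 8/21
  D: (9/21) * 1 = 9/21
  A: (2/21) * 5 = 10/21
Sum = (32 + 8 + 9 + 10)/21 = 59/21

L = 59/21 = 2.8095 bits/symbol


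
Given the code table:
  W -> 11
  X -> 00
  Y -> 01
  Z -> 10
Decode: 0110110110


Decoding:
01 -> Y
10 -> Z
11 -> W
01 -> Y
10 -> Z


Result: YZWYZ


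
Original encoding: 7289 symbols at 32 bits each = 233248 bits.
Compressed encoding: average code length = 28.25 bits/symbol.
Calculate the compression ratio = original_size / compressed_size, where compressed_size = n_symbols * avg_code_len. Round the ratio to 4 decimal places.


original_size = n_symbols * orig_bits = 7289 * 32 = 233248 bits
compressed_size = n_symbols * avg_code_len = 7289 * 28.25 = 205914.25 bits
ratio = original_size / compressed_size = 233248 / 205914.25 = 1.1327

Compression ratio = 1.1327


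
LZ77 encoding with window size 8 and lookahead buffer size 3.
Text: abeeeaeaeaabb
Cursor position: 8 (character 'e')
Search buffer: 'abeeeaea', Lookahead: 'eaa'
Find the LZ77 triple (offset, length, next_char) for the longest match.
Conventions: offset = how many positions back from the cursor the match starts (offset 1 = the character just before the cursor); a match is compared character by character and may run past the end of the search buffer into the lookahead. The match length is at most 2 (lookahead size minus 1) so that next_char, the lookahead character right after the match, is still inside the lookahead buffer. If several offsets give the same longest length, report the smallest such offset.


Try each offset into the search buffer:
  offset=1 (pos 7, char 'a'): match length 0
  offset=2 (pos 6, char 'e'): match length 2
  offset=3 (pos 5, char 'a'): match length 0
  offset=4 (pos 4, char 'e'): match length 2
  offset=5 (pos 3, char 'e'): match length 1
  offset=6 (pos 2, char 'e'): match length 1
  offset=7 (pos 1, char 'b'): match length 0
  offset=8 (pos 0, char 'a'): match length 0
Longest match has length 2, found at offsets 2, 4; take the smallest, offset 2.
next_char = character at position 8 + 2 = 10 -> 'a'

Best match: offset=2, length=2 (matching 'ea' starting at position 6)
LZ77 triple: (2, 2, 'a')


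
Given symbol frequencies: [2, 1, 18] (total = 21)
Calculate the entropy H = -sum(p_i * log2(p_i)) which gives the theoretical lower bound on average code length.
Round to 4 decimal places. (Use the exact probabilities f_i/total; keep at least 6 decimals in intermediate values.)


Per-symbol terms -p_i * log2(p_i) with p_i = f_i/21:
  p = 2/21 = 0.095238: log2(p) = -3.392317, -p*log2(p) = 0.323078
  p = 1/21 = 0.047619: log2(p) = -4.392317, -p*log2(p) = 0.209158
  p = 18/21 = 0.857143: log2(p) = -0.222392, -p*log2(p) = 0.190622
H = 0.323078 + 0.209158 + 0.190622 = 0.722858

H = 0.7229 bits/symbol


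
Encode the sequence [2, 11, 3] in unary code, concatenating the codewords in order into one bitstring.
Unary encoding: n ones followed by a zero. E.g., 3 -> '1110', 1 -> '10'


Encode each number as n ones followed by a terminating 0:
  2 -> 110 (3 bits)
  11 -> 111111111110 (12 bits)
  3 -> 1110 (4 bits)
Total length = 3 + 12 + 4 = 19 bits.

Unary([2, 11, 3]) = 1101111111111101110 (19 bits)


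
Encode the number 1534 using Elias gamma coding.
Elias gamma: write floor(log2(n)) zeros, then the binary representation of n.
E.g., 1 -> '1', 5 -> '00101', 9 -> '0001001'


num_bits = floor(log2(1534)) + 1 = 11
leading_zeros = num_bits - 1 = 10
binary(1534) = 10111111110

Elias gamma(1534) = '0000000000' + '10111111110' = 000000000010111111110 (21 bits)


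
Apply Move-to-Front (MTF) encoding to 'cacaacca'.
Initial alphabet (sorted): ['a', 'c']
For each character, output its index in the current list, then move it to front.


MTF encoding:
'c': index 1 in ['a', 'c'] -> ['c', 'a']
'a': index 1 in ['c', 'a'] -> ['a', 'c']
'c': index 1 in ['a', 'c'] -> ['c', 'a']
'a': index 1 in ['c', 'a'] -> ['a', 'c']
'a': index 0 in ['a', 'c'] -> ['a', 'c']
'c': index 1 in ['a', 'c'] -> ['c', 'a']
'c': index 0 in ['c', 'a'] -> ['c', 'a']
'a': index 1 in ['c', 'a'] -> ['a', 'c']


Output: [1, 1, 1, 1, 0, 1, 0, 1]


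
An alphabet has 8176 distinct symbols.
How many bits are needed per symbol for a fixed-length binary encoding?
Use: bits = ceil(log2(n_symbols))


log2(8176) = 12.9972
Bracket: 2^12 = 4096 < 8176 <= 2^13 = 8192
So ceil(log2(8176)) = 13

bits = ceil(log2(8176)) = ceil(12.9972) = 13 bits


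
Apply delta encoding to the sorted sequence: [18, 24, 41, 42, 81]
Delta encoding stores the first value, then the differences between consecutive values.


First value: 18
Deltas:
  24 - 18 = 6
  41 - 24 = 17
  42 - 41 = 1
  81 - 42 = 39


Delta encoded: [18, 6, 17, 1, 39]


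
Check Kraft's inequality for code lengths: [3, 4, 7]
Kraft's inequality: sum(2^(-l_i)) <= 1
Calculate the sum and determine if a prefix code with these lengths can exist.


Sum = 2^(-3) + 2^(-4) + 2^(-7)
    = 0.125 + 0.0625 + 0.0078125
    = 25/128 = 0.1953125
Since 0.1953125 <= 1, Kraft's inequality IS satisfied.
A prefix code with these lengths CAN exist.

Kraft sum = 0.1953125. Satisfied.


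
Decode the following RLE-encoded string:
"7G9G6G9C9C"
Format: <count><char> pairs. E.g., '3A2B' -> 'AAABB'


Expanding each <count><char> pair:
  7G -> 'GGGGGGG'
  9G -> 'GGGGGGGGG'
  6G -> 'GGGGGG'
  9C -> 'CCCCCCCCC'
  9C -> 'CCCCCCCCC'

Decoded = GGGGGGGGGGGGGGGGGGGGGGCCCCCCCCCCCCCCCCCC


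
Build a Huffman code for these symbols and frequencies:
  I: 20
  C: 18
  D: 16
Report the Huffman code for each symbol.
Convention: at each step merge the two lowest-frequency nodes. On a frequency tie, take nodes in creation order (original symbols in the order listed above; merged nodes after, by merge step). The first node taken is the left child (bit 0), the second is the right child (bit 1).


Huffman tree construction:
Step 1: Merge D(16) + C(18) = 34
Step 2: Merge I(20) + (D+C)(34) = 54
Read each symbol's code off the tree from the root (left child = 0, right child = 1).

Codes:
  I: 0 (length 1)
  C: 11 (length 2)
  D: 10 (length 2)
Average code length: 88/54 = 1.6296 bits/symbol


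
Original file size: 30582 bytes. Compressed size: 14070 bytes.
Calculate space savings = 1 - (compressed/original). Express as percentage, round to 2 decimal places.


ratio = compressed/original = 14070/30582 = 0.460075
savings = 1 - ratio = 1 - 0.460075 = 0.539925
as a percentage: 0.539925 * 100 = 53.99%

Space savings = 1 - 14070/30582 = 53.99%


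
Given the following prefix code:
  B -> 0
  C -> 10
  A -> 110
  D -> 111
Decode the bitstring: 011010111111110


Decoding step by step:
Bits 0 -> B
Bits 110 -> A
Bits 10 -> C
Bits 111 -> D
Bits 111 -> D
Bits 110 -> A


Decoded message: BACDDA


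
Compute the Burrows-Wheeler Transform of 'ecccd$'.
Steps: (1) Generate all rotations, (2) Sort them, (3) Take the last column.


Rotations (sorted):
  0: $ecccd -> last char: d
  1: cccd$e -> last char: e
  2: ccd$ec -> last char: c
  3: cd$ecc -> last char: c
  4: d$eccc -> last char: c
  5: ecccd$ -> last char: $


BWT = deccc$


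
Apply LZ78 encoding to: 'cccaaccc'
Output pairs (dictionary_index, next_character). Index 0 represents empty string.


LZ78 encoding steps:
Dictionary: {0: ''}
Step 1: w='' (idx 0), next='c' -> output (0, 'c'), add 'c' as idx 1
Step 2: w='c' (idx 1), next='c' -> output (1, 'c'), add 'cc' as idx 2
Step 3: w='' (idx 0), next='a' -> output (0, 'a'), add 'a' as idx 3
Step 4: w='a' (idx 3), next='c' -> output (3, 'c'), add 'ac' as idx 4
Step 5: w='cc' (idx 2), end of input -> output (2, '')


Encoded: [(0, 'c'), (1, 'c'), (0, 'a'), (3, 'c'), (2, '')]


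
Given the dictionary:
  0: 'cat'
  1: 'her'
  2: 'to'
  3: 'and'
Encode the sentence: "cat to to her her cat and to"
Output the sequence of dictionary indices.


Look up each word in the dictionary:
  'cat' -> 0
  'to' -> 2
  'to' -> 2
  'her' -> 1
  'her' -> 1
  'cat' -> 0
  'and' -> 3
  'to' -> 2

Encoded: [0, 2, 2, 1, 1, 0, 3, 2]


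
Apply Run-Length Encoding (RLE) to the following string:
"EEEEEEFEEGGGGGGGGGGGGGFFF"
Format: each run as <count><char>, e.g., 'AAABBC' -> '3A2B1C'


Scanning runs left to right:
  i=0: run of 'E' x 6 -> '6E'
  i=6: run of 'F' x 1 -> '1F'
  i=7: run of 'E' x 2 -> '2E'
  i=9: run of 'G' x 13 -> '13G'
  i=22: run of 'F' x 3 -> '3F'

RLE = 6E1F2E13G3F


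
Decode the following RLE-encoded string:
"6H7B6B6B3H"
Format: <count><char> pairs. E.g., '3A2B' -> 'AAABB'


Expanding each <count><char> pair:
  6H -> 'HHHHHH'
  7B -> 'BBBBBBB'
  6B -> 'BBBBBB'
  6B -> 'BBBBBB'
  3H -> 'HHH'

Decoded = HHHHHHBBBBBBBBBBBBBBBBBBBHHH


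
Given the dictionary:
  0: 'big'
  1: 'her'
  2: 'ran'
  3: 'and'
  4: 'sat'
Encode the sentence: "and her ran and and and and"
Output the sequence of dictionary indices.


Look up each word in the dictionary:
  'and' -> 3
  'her' -> 1
  'ran' -> 2
  'and' -> 3
  'and' -> 3
  'and' -> 3
  'and' -> 3

Encoded: [3, 1, 2, 3, 3, 3, 3]


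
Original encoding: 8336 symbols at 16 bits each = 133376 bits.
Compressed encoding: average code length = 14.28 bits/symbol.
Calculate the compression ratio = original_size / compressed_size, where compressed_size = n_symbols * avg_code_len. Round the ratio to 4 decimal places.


original_size = n_symbols * orig_bits = 8336 * 16 = 133376 bits
compressed_size = n_symbols * avg_code_len = 8336 * 14.28 = 119038.08 bits
ratio = original_size / compressed_size = 133376 / 119038.08 = 1.1204

Compression ratio = 1.1204


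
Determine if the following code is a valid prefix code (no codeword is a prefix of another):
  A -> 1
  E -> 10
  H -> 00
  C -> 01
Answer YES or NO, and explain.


Checking each pair (does one codeword prefix another?):
  A='1' vs E='10': prefix -- VIOLATION

NO -- this is NOT a valid prefix code. A (1) is a prefix of E (10).


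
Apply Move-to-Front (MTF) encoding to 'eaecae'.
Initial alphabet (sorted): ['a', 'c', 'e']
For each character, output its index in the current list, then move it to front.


MTF encoding:
'e': index 2 in ['a', 'c', 'e'] -> ['e', 'a', 'c']
'a': index 1 in ['e', 'a', 'c'] -> ['a', 'e', 'c']
'e': index 1 in ['a', 'e', 'c'] -> ['e', 'a', 'c']
'c': index 2 in ['e', 'a', 'c'] -> ['c', 'e', 'a']
'a': index 2 in ['c', 'e', 'a'] -> ['a', 'c', 'e']
'e': index 2 in ['a', 'c', 'e'] -> ['e', 'a', 'c']


Output: [2, 1, 1, 2, 2, 2]


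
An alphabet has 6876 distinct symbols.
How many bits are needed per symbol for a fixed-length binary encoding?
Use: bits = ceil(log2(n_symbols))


log2(6876) = 12.7474
Bracket: 2^12 = 4096 < 6876 <= 2^13 = 8192
So ceil(log2(6876)) = 13

bits = ceil(log2(6876)) = ceil(12.7474) = 13 bits


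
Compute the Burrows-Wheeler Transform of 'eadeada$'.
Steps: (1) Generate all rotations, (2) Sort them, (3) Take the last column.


Rotations (sorted):
  0: $eadeada -> last char: a
  1: a$eadead -> last char: d
  2: ada$eade -> last char: e
  3: adeada$e -> last char: e
  4: da$eadea -> last char: a
  5: deada$ea -> last char: a
  6: eada$ead -> last char: d
  7: eadeada$ -> last char: $


BWT = adeeaad$


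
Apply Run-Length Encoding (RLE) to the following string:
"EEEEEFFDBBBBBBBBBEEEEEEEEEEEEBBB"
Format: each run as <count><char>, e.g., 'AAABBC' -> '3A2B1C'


Scanning runs left to right:
  i=0: run of 'E' x 5 -> '5E'
  i=5: run of 'F' x 2 -> '2F'
  i=7: run of 'D' x 1 -> '1D'
  i=8: run of 'B' x 9 -> '9B'
  i=17: run of 'E' x 12 -> '12E'
  i=29: run of 'B' x 3 -> '3B'

RLE = 5E2F1D9B12E3B


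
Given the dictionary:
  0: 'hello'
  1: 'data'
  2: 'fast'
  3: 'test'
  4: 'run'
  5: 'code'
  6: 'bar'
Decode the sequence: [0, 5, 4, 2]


Look up each index in the dictionary:
  0 -> 'hello'
  5 -> 'code'
  4 -> 'run'
  2 -> 'fast'

Decoded: "hello code run fast"


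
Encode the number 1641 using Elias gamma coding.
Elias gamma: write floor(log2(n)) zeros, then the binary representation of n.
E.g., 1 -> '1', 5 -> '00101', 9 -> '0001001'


num_bits = floor(log2(1641)) + 1 = 11
leading_zeros = num_bits - 1 = 10
binary(1641) = 11001101001

Elias gamma(1641) = '0000000000' + '11001101001' = 000000000011001101001 (21 bits)


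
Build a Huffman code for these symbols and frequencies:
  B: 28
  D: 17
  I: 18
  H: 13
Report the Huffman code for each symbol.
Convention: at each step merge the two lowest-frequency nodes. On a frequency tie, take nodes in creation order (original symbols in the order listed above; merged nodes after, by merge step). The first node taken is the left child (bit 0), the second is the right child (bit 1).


Huffman tree construction:
Step 1: Merge H(13) + D(17) = 30
Step 2: Merge I(18) + B(28) = 46
Step 3: Merge (H+D)(30) + (I+B)(46) = 76
Read each symbol's code off the tree from the root (left child = 0, right child = 1).

Codes:
  B: 11 (length 2)
  D: 01 (length 2)
  I: 10 (length 2)
  H: 00 (length 2)
Average code length: 152/76 = 2.0000 bits/symbol


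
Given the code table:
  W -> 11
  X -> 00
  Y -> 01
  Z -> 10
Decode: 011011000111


Decoding:
01 -> Y
10 -> Z
11 -> W
00 -> X
01 -> Y
11 -> W


Result: YZWXYW


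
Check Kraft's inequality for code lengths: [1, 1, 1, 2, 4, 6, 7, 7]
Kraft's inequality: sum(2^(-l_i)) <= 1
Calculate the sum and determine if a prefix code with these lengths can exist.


Sum = 2^(-1) + 2^(-1) + 2^(-1) + 2^(-2) + 2^(-4) + 2^(-6) + 2^(-7) + 2^(-7)
    = 0.5 + 0.5 + 0.5 + 0.25 + 0.0625 + 0.015625 + 0.0078125 + 0.0078125
    = 236/128 = 1.84375
Since 1.84375 > 1, Kraft's inequality is NOT satisfied.
A prefix code with these lengths CANNOT exist.

Kraft sum = 1.84375. Not satisfied.


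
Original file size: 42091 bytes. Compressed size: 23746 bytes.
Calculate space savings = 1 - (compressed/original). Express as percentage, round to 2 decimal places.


ratio = compressed/original = 23746/42091 = 0.564159
savings = 1 - ratio = 1 - 0.564159 = 0.435841
as a percentage: 0.435841 * 100 = 43.58%

Space savings = 1 - 23746/42091 = 43.58%


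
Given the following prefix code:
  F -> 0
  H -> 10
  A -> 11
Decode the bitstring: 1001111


Decoding step by step:
Bits 10 -> H
Bits 0 -> F
Bits 11 -> A
Bits 11 -> A


Decoded message: HFAA


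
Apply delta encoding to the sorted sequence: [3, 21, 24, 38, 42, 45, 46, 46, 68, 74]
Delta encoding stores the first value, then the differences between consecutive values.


First value: 3
Deltas:
  21 - 3 = 18
  24 - 21 = 3
  38 - 24 = 14
  42 - 38 = 4
  45 - 42 = 3
  46 - 45 = 1
  46 - 46 = 0
  68 - 46 = 22
  74 - 68 = 6


Delta encoded: [3, 18, 3, 14, 4, 3, 1, 0, 22, 6]


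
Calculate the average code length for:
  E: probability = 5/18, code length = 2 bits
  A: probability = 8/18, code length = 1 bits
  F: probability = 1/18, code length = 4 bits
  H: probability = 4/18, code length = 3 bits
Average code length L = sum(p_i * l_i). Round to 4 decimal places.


Weighted contributions p_i * l_i:
  E: (5/18) * 2 = 10/18
  A: (8/18) * 1 = 8/18
  F: (1/18) * 4 = 4/18
  H: (4/18) * 3 = 12/18
Sum = (10 + 8 + 4 + 12)/18 = 34/18

L = 34/18 = 1.8889 bits/symbol


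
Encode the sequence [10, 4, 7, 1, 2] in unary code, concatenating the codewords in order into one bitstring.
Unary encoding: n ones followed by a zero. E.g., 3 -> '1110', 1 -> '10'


Encode each number as n ones followed by a terminating 0:
  10 -> 11111111110 (11 bits)
  4 -> 11110 (5 bits)
  7 -> 11111110 (8 bits)
  1 -> 10 (2 bits)
  2 -> 110 (3 bits)
Total length = 11 + 5 + 8 + 2 + 3 = 29 bits.

Unary([10, 4, 7, 1, 2]) = 11111111110111101111111010110 (29 bits)


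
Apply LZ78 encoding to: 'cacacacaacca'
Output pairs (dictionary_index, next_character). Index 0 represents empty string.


LZ78 encoding steps:
Dictionary: {0: ''}
Step 1: w='' (idx 0), next='c' -> output (0, 'c'), add 'c' as idx 1
Step 2: w='' (idx 0), next='a' -> output (0, 'a'), add 'a' as idx 2
Step 3: w='c' (idx 1), next='a' -> output (1, 'a'), add 'ca' as idx 3
Step 4: w='ca' (idx 3), next='c' -> output (3, 'c'), add 'cac' as idx 4
Step 5: w='a' (idx 2), next='a' -> output (2, 'a'), add 'aa' as idx 5
Step 6: w='c' (idx 1), next='c' -> output (1, 'c'), add 'cc' as idx 6
Step 7: w='a' (idx 2), end of input -> output (2, '')


Encoded: [(0, 'c'), (0, 'a'), (1, 'a'), (3, 'c'), (2, 'a'), (1, 'c'), (2, '')]


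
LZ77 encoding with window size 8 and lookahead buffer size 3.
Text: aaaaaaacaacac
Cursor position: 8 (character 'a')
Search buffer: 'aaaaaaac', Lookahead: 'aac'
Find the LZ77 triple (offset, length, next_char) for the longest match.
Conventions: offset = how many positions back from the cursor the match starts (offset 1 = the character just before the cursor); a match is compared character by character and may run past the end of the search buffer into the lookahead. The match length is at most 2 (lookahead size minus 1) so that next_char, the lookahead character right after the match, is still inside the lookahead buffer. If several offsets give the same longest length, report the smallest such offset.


Try each offset into the search buffer:
  offset=1 (pos 7, char 'c'): match length 0
  offset=2 (pos 6, char 'a'): match length 1
  offset=3 (pos 5, char 'a'): match length 2
  offset=4 (pos 4, char 'a'): match length 2
  offset=5 (pos 3, char 'a'): match length 2
  offset=6 (pos 2, char 'a'): match length 2
  offset=7 (pos 1, char 'a'): match length 2
  offset=8 (pos 0, char 'a'): match length 2
Longest match has length 2, found at offsets 3, 4, 5, 6, 7, 8; take the smallest, offset 3.
next_char = character at position 8 + 2 = 10 -> 'c'

Best match: offset=3, length=2 (matching 'aa' starting at position 5)
LZ77 triple: (3, 2, 'c')


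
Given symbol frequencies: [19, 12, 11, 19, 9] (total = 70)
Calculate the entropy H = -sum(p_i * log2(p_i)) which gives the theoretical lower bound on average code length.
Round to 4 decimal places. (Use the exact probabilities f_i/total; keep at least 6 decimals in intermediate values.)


Per-symbol terms -p_i * log2(p_i) with p_i = f_i/70:
  p = 19/70 = 0.271429: log2(p) = -1.881356, -p*log2(p) = 0.510654
  p = 12/70 = 0.171429: log2(p) = -2.544321, -p*log2(p) = 0.436169
  p = 11/70 = 0.157143: log2(p) = -2.669851, -p*log2(p) = 0.419548
  p = 19/70 = 0.271429: log2(p) = -1.881356, -p*log2(p) = 0.510654
  p = 9/70 = 0.128571: log2(p) = -2.959358, -p*log2(p) = 0.380489
H = 0.510654 + 0.436169 + 0.419548 + 0.510654 + 0.380489 = 2.257514

H = 2.2575 bits/symbol
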